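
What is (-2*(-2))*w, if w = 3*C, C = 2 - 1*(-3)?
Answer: 60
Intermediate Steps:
C = 5 (C = 2 + 3 = 5)
w = 15 (w = 3*5 = 15)
(-2*(-2))*w = -2*(-2)*15 = 4*15 = 60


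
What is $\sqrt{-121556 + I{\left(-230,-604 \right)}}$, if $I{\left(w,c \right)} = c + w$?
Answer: $i \sqrt{122390} \approx 349.84 i$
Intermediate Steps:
$\sqrt{-121556 + I{\left(-230,-604 \right)}} = \sqrt{-121556 - 834} = \sqrt{-122390} = i \sqrt{122390}$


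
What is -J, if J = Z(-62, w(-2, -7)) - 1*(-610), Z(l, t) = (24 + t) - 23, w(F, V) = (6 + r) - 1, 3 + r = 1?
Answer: -614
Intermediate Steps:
r = -2 (r = -3 + 1 = -2)
w(F, V) = 3 (w(F, V) = (6 - 2) - 1 = 4 - 1 = 3)
Z(l, t) = 1 + t
J = 614 (J = (1 + 3) - 1*(-610) = 4 + 610 = 614)
-J = -1*614 = -614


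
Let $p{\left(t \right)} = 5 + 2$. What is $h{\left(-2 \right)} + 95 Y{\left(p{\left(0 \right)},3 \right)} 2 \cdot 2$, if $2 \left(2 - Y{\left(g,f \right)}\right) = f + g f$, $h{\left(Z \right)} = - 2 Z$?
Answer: $-3796$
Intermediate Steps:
$p{\left(t \right)} = 7$
$Y{\left(g,f \right)} = 2 - \frac{f}{2} - \frac{f g}{2}$ ($Y{\left(g,f \right)} = 2 - \frac{f + g f}{2} = 2 - \frac{f + f g}{2} = 2 - \left(\frac{f}{2} + \frac{f g}{2}\right) = 2 - \frac{f}{2} - \frac{f g}{2}$)
$h{\left(-2 \right)} + 95 Y{\left(p{\left(0 \right)},3 \right)} 2 \cdot 2 = \left(-2\right) \left(-2\right) + 95 \left(2 - \frac{3}{2} - \frac{3}{2} \cdot 7\right) 2 \cdot 2 = 4 + 95 \left(2 - \frac{3}{2} - \frac{21}{2}\right) 2 \cdot 2 = 4 + 95 \left(-10\right) 2 \cdot 2 = 4 + 95 \left(\left(-20\right) 2\right) = 4 + 95 \left(-40\right) = 4 - 3800 = -3796$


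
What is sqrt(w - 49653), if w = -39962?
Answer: I*sqrt(89615) ≈ 299.36*I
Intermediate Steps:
sqrt(w - 49653) = sqrt(-39962 - 49653) = sqrt(-89615) = I*sqrt(89615)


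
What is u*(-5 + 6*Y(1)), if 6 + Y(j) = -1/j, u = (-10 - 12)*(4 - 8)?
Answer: -4136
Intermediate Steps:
u = 88 (u = -22*(-4) = 88)
Y(j) = -6 - 1/j
u*(-5 + 6*Y(1)) = 88*(-5 + 6*(-6 - 1/1)) = 88*(-5 + 6*(-6 - 1*1)) = 88*(-5 + 6*(-6 - 1)) = 88*(-5 + 6*(-7)) = 88*(-5 - 42) = 88*(-47) = -4136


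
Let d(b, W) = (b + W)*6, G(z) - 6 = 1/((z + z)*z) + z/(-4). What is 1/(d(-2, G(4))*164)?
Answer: 4/11931 ≈ 0.00033526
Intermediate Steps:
G(z) = 6 + 1/(2*z²) - z/4 (G(z) = 6 + (1/((z + z)*z) + z/(-4)) = 6 + (1/(((2*z))*z) + z*(-¼)) = 6 + ((1/(2*z))/z - z/4) = 6 + (1/(2*z²) - z/4) = 6 + 1/(2*z²) - z/4)
d(b, W) = 6*W + 6*b (d(b, W) = (W + b)*6 = 6*W + 6*b)
1/(d(-2, G(4))*164) = 1/((6*(6 + (½)/4² - ¼*4) + 6*(-2))*164) = 1/((6*(6 + (½)*(1/16) - 1) - 12)*164) = 1/((6*(6 + 1/32 - 1) - 12)*164) = 1/((6*(161/32) - 12)*164) = 1/((483/16 - 12)*164) = 1/((291/16)*164) = 1/(11931/4) = 4/11931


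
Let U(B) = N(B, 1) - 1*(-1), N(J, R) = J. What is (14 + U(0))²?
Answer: 225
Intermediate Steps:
U(B) = 1 + B (U(B) = B - 1*(-1) = B + 1 = 1 + B)
(14 + U(0))² = (14 + (1 + 0))² = (14 + 1)² = 15² = 225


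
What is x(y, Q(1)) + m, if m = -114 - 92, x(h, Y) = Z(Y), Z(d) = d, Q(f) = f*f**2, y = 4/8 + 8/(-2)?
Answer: -205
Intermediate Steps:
y = -7/2 (y = 4*(1/8) + 8*(-1/2) = 1/2 - 4 = -7/2 ≈ -3.5000)
Q(f) = f**3
x(h, Y) = Y
m = -206
x(y, Q(1)) + m = 1**3 - 206 = 1 - 206 = -205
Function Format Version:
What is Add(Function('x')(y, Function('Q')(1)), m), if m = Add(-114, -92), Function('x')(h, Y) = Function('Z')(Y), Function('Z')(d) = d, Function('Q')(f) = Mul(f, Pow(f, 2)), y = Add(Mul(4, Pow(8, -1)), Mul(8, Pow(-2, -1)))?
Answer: -205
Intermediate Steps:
y = Rational(-7, 2) (y = Add(Mul(4, Rational(1, 8)), Mul(8, Rational(-1, 2))) = Add(Rational(1, 2), -4) = Rational(-7, 2) ≈ -3.5000)
Function('Q')(f) = Pow(f, 3)
Function('x')(h, Y) = Y
m = -206
Add(Function('x')(y, Function('Q')(1)), m) = Add(Pow(1, 3), -206) = Add(1, -206) = -205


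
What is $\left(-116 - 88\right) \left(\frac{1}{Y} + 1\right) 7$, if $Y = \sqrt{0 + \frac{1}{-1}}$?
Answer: $-1428 + 1428 i \approx -1428.0 + 1428.0 i$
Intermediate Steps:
$Y = i$ ($Y = \sqrt{0 - 1} = \sqrt{-1} = i \approx 1.0 i$)
$\left(-116 - 88\right) \left(\frac{1}{Y} + 1\right) 7 = \left(-116 - 88\right) \left(\frac{1}{i} + 1\right) 7 = - 204 \left(- i + 1\right) 7 = - 204 \left(1 - i\right) 7 = - 204 \left(7 - 7 i\right) = -1428 + 1428 i$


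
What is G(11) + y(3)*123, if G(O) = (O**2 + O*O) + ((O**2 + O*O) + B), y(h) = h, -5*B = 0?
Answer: 853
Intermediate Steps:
B = 0 (B = -1/5*0 = 0)
G(O) = 4*O**2 (G(O) = (O**2 + O*O) + ((O**2 + O*O) + 0) = (O**2 + O**2) + ((O**2 + O**2) + 0) = 2*O**2 + (2*O**2 + 0) = 2*O**2 + 2*O**2 = 4*O**2)
G(11) + y(3)*123 = 4*11**2 + 3*123 = 4*121 + 369 = 484 + 369 = 853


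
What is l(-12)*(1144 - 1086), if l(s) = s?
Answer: -696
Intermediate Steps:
l(-12)*(1144 - 1086) = -12*(1144 - 1086) = -12*58 = -696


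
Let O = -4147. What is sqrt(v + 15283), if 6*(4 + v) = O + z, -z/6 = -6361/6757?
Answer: sqrt(23978894492910)/40542 ≈ 120.78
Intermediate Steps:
z = 38166/6757 (z = -(-38166)/6757 = -6*(-6361/6757) = 38166/6757 ≈ 5.6484)
v = -28145281/40542 (v = -4 + (-4147 + 38166/6757)/6 = -4 + (1/6)*(-27983113/6757) = -4 - 27983113/40542 = -28145281/40542 ≈ -694.23)
sqrt(v + 15283) = sqrt(-28145281/40542 + 15283) = sqrt(591458105/40542) = sqrt(23978894492910)/40542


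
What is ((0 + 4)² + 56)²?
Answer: 5184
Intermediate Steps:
((0 + 4)² + 56)² = (4² + 56)² = (16 + 56)² = 72² = 5184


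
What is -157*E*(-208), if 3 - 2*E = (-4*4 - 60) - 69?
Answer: 2416544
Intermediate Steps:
E = 74 (E = 3/2 - ((-4*4 - 60) - 69)/2 = 3/2 - ((-16 - 60) - 69)/2 = 3/2 - (-76 - 69)/2 = 3/2 - ½*(-145) = 3/2 + 145/2 = 74)
-157*E*(-208) = -157*74*(-208) = -11618*(-208) = 2416544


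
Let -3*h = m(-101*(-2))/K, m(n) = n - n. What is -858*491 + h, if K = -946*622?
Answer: -421278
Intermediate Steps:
K = -588412
m(n) = 0
h = 0 (h = -0/(-588412) = -0*(-1)/588412 = -1/3*0 = 0)
-858*491 + h = -858*491 + 0 = -421278 + 0 = -421278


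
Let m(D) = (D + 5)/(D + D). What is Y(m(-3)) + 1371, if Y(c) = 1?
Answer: 1372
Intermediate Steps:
m(D) = (5 + D)/(2*D) (m(D) = (5 + D)/((2*D)) = (5 + D)*(1/(2*D)) = (5 + D)/(2*D))
Y(m(-3)) + 1371 = 1 + 1371 = 1372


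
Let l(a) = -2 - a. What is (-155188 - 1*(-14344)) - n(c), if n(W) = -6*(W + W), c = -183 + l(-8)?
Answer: -142968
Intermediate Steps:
c = -177 (c = -183 + (-2 - 1*(-8)) = -183 + (-2 + 8) = -183 + 6 = -177)
n(W) = -12*W
(-155188 - 1*(-14344)) - n(c) = (-155188 - 1*(-14344)) - (-12)*(-177) = (-155188 + 14344) - 1*2124 = -140844 - 2124 = -142968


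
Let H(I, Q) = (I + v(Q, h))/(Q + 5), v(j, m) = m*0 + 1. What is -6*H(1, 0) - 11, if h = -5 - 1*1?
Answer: -67/5 ≈ -13.400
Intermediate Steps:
h = -6 (h = -5 - 1 = -6)
v(j, m) = 1 (v(j, m) = 0 + 1 = 1)
H(I, Q) = (1 + I)/(5 + Q) (H(I, Q) = (I + 1)/(Q + 5) = (1 + I)/(5 + Q))
-6*H(1, 0) - 11 = -6*(1 + 1)/(5 + 0) - 11 = -6*2/5 - 11 = -6*⅖ - 11 = -12/5 - 11 = -67/5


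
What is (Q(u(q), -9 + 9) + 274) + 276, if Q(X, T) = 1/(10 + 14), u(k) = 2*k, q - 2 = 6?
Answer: 13201/24 ≈ 550.04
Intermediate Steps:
q = 8 (q = 2 + 6 = 8)
Q(X, T) = 1/24
(Q(u(q), -9 + 9) + 274) + 276 = (1/24 + 274) + 276 = 6577/24 + 276 = 13201/24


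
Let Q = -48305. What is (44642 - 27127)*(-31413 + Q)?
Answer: -1396260770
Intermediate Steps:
(44642 - 27127)*(-31413 + Q) = (44642 - 27127)*(-31413 - 48305) = 17515*(-79718) = -1396260770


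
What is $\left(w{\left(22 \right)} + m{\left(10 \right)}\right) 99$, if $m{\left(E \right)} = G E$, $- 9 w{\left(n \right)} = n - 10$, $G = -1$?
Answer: $-1122$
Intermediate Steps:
$w{\left(n \right)} = \frac{10}{9} - \frac{n}{9}$ ($w{\left(n \right)} = - \frac{n - 10}{9} = - \frac{-10 + n}{9} = \frac{10}{9} - \frac{n}{9}$)
$m{\left(E \right)} = - E$
$\left(w{\left(22 \right)} + m{\left(10 \right)}\right) 99 = \left(\left(\frac{10}{9} - \frac{22}{9}\right) - 10\right) 99 = \left(- \frac{4}{3} - 10\right) 99 = \left(- \frac{34}{3}\right) 99 = -1122$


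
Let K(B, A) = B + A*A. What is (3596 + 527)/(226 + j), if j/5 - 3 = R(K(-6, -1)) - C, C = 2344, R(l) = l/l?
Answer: -4123/11474 ≈ -0.35933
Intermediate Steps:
K(B, A) = B + A²
R(l) = 1
j = -11700 (j = 15 + 5*(1 - 1*2344) = 15 + 5*(1 - 2344) = 15 + 5*(-2343) = 15 - 11715 = -11700)
(3596 + 527)/(226 + j) = (3596 + 527)/(226 - 11700) = 4123/(-11474) = 4123*(-1/11474) = -4123/11474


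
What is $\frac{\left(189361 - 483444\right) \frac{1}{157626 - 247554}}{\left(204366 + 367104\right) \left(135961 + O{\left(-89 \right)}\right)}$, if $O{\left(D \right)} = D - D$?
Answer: $\frac{294083}{6987192710747760} \approx 4.2089 \cdot 10^{-11}$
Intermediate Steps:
$O{\left(D \right)} = 0$
$\frac{\left(189361 - 483444\right) \frac{1}{157626 - 247554}}{\left(204366 + 367104\right) \left(135961 + O{\left(-89 \right)}\right)} = \frac{\left(189361 - 483444\right) \frac{1}{157626 - 247554}}{\left(204366 + 367104\right) \left(135961 + 0\right)} = \frac{\left(-294083\right) \frac{1}{-89928}}{571470 \cdot 135961} = \frac{\left(-294083\right) \left(- \frac{1}{89928}\right)}{77697632670} = \frac{294083}{89928} \cdot \frac{1}{77697632670} = \frac{294083}{6987192710747760}$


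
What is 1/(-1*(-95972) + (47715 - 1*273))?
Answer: 1/143414 ≈ 6.9728e-6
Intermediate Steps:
1/(-1*(-95972) + (47715 - 1*273)) = 1/(95972 + (47715 - 273)) = 1/(95972 + 47442) = 1/143414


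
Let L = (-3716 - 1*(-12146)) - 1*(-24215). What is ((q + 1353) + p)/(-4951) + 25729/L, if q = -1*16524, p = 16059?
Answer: 98395519/161625395 ≈ 0.60879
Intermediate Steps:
q = -16524
L = 32645 (L = (-3716 + 12146) + 24215 = 8430 + 24215 = 32645)
((q + 1353) + p)/(-4951) + 25729/L = ((-16524 + 1353) + 16059)/(-4951) + 25729/32645 = (-15171 + 16059)*(-1/4951) + 25729*(1/32645) = 888*(-1/4951) + 25729/32645 = -888/4951 + 25729/32645 = 98395519/161625395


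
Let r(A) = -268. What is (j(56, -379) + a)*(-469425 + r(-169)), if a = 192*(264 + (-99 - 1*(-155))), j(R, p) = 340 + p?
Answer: -28839619893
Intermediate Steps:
a = 61440 (a = 192*(264 + (-99 + 155)) = 192*(264 + 56) = 192*320 = 61440)
(j(56, -379) + a)*(-469425 + r(-169)) = ((340 - 379) + 61440)*(-469425 - 268) = (-39 + 61440)*(-469693) = 61401*(-469693) = -28839619893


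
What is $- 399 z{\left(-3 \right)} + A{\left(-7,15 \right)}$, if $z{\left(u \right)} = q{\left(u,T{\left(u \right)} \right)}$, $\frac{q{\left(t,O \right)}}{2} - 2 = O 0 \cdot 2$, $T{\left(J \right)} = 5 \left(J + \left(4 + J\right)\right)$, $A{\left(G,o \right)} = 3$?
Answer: $-1593$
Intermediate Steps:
$T{\left(J \right)} = 20 + 10 J$ ($T{\left(J \right)} = 5 \left(4 + 2 J\right) = 20 + 10 J$)
$q{\left(t,O \right)} = 4$ ($q{\left(t,O \right)} = 4 + 2 O 0 \cdot 2 = 4 + 2 \cdot 0 \cdot 2 = 4 + 2 \cdot 0 = 4 + 0 = 4$)
$z{\left(u \right)} = 4$
$- 399 z{\left(-3 \right)} + A{\left(-7,15 \right)} = \left(-399\right) 4 + 3 = -1596 + 3 = -1593$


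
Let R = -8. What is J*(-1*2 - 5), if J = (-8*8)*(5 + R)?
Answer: -1344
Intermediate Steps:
J = 192 (J = (-8*8)*(5 - 8) = -64*(-3) = 192)
J*(-1*2 - 5) = 192*(-1*2 - 5) = 192*(-2 - 5) = 192*(-7) = -1344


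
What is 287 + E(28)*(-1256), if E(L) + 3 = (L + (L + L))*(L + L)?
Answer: -5904169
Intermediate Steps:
E(L) = -3 + 6*L**2 (E(L) = -3 + (L + (L + L))*(L + L) = -3 + (L + 2*L)*(2*L) = -3 + (3*L)*(2*L) = -3 + 6*L**2)
287 + E(28)*(-1256) = 287 + (-3 + 6*28**2)*(-1256) = 287 + (-3 + 6*784)*(-1256) = 287 + (-3 + 4704)*(-1256) = 287 + 4701*(-1256) = 287 - 5904456 = -5904169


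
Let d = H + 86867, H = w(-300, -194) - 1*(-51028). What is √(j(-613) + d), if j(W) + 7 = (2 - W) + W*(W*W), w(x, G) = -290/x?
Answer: I*√207187103730/30 ≈ 15173.0*I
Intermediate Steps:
H = 1530869/30 (H = -290/(-300) - 1*(-51028) = -290*(-1/300) + 51028 = 29/30 + 51028 = 1530869/30 ≈ 51029.)
j(W) = -5 + W³ - W (j(W) = -7 + ((2 - W) + W*(W*W)) = -7 + ((2 - W) + W*W²) = -7 + ((2 - W) + W³) = -7 + (2 + W³ - W) = -5 + W³ - W)
d = 4136879/30 (d = 1530869/30 + 86867 = 4136879/30 ≈ 1.3790e+5)
√(j(-613) + d) = √((-5 + (-613)³ - 1*(-613)) + 4136879/30) = √((-5 - 230346397 + 613) + 4136879/30) = √(-230345789 + 4136879/30) = √(-6906236791/30) = I*√207187103730/30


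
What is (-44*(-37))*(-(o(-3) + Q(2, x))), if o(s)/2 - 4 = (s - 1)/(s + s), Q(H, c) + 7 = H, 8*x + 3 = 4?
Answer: -21164/3 ≈ -7054.7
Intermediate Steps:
x = 1/8 (x = -3/8 + (1/8)*4 = -3/8 + 1/2 = 1/8 ≈ 0.12500)
Q(H, c) = -7 + H
o(s) = 8 + (-1 + s)/s (o(s) = 8 + 2*((s - 1)/(s + s)) = 8 + 2*((-1 + s)/((2*s))) = 8 + 2*((-1 + s)*(1/(2*s))) = 8 + 2*((-1 + s)/(2*s)) = 8 + (-1 + s)/s)
(-44*(-37))*(-(o(-3) + Q(2, x))) = (-44*(-37))*(-((9 - 1/(-3)) + (-7 + 2))) = 1628*(-((9 - 1*(-1/3)) - 5)) = 1628*(-((9 + 1/3) - 5)) = 1628*(-(28/3 - 5)) = 1628*(-1*13/3) = 1628*(-13/3) = -21164/3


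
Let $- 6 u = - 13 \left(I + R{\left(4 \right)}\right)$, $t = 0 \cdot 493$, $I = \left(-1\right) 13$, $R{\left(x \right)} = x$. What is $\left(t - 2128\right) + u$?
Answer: $- \frac{4295}{2} \approx -2147.5$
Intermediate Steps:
$I = -13$
$t = 0$
$u = - \frac{39}{2}$ ($u = - \frac{\left(-13\right) \left(-13 + 4\right)}{6} = - \frac{\left(-13\right) \left(-9\right)}{6} = \left(- \frac{1}{6}\right) 117 = - \frac{39}{2} \approx -19.5$)
$\left(t - 2128\right) + u = \left(0 - 2128\right) - \frac{39}{2} = -2128 - \frac{39}{2} = - \frac{4295}{2}$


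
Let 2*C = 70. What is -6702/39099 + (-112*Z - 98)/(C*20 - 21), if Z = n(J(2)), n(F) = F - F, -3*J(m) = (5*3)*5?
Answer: -399160/1264201 ≈ -0.31574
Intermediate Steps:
J(m) = -25 (J(m) = -5*3*5/3 = -5*5 = -⅓*75 = -25)
C = 35 (C = (½)*70 = 35)
n(F) = 0
Z = 0
-6702/39099 + (-112*Z - 98)/(C*20 - 21) = -6702/39099 + (-112*0 - 98)/(35*20 - 21) = -6702*1/39099 + (0 - 98)/(700 - 21) = -2234/13033 - 98/679 = -2234/13033 - 98*1/679 = -2234/13033 - 14/97 = -399160/1264201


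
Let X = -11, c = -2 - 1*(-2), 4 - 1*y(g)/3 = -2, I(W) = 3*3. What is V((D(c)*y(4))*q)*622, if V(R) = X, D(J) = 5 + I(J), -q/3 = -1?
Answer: -6842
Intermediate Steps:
I(W) = 9
q = 3 (q = -3*(-1) = 3)
y(g) = 18 (y(g) = 12 - 3*(-2) = 12 + 6 = 18)
c = 0 (c = -2 + 2 = 0)
D(J) = 14 (D(J) = 5 + 9 = 14)
V(R) = -11
V((D(c)*y(4))*q)*622 = -11*622 = -6842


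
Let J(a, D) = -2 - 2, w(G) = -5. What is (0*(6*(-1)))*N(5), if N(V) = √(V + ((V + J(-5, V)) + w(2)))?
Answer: 0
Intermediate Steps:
J(a, D) = -4
N(V) = √(-9 + 2*V) (N(V) = √(V + ((V - 4) - 5)) = √(V + ((-4 + V) - 5)) = √(V + (-9 + V)) = √(-9 + 2*V))
(0*(6*(-1)))*N(5) = (0*(6*(-1)))*√(-9 + 2*5) = (0*(-6))*√(-9 + 10) = 0*√1 = 0*1 = 0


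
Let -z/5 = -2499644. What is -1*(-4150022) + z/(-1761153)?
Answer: 7308811197146/1761153 ≈ 4.1500e+6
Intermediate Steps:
z = 12498220 (z = -5*(-2499644) = 12498220)
-1*(-4150022) + z/(-1761153) = -1*(-4150022) + 12498220/(-1761153) = 4150022 + 12498220*(-1/1761153) = 4150022 - 12498220/1761153 = 7308811197146/1761153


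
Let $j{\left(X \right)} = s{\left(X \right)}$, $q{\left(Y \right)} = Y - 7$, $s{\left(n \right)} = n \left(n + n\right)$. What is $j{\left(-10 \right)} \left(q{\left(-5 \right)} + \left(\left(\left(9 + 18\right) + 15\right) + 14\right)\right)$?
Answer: $8800$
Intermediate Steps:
$s{\left(n \right)} = 2 n^{2}$ ($s{\left(n \right)} = n 2 n = 2 n^{2}$)
$q{\left(Y \right)} = -7 + Y$ ($q{\left(Y \right)} = Y - 7 = -7 + Y$)
$j{\left(X \right)} = 2 X^{2}$
$j{\left(-10 \right)} \left(q{\left(-5 \right)} + \left(\left(\left(9 + 18\right) + 15\right) + 14\right)\right) = 2 \left(-10\right)^{2} \left(\left(-7 - 5\right) + \left(\left(\left(9 + 18\right) + 15\right) + 14\right)\right) = 2 \cdot 100 \left(-12 + \left(\left(27 + 15\right) + 14\right)\right) = 200 \left(-12 + \left(42 + 14\right)\right) = 200 \left(-12 + 56\right) = 200 \cdot 44 = 8800$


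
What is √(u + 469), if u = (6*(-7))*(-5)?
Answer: √679 ≈ 26.058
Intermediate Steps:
u = 210 (u = -42*(-5) = 210)
√(u + 469) = √(210 + 469) = √679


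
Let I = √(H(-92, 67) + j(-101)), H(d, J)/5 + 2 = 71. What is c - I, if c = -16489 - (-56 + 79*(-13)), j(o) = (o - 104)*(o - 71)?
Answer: -15406 - √35605 ≈ -15595.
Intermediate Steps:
H(d, J) = 345 (H(d, J) = -10 + 5*71 = -10 + 355 = 345)
j(o) = (-104 + o)*(-71 + o)
I = √35605 (I = √(345 + (7384 + (-101)² - 175*(-101))) = √(345 + (7384 + 10201 + 17675)) = √(345 + 35260) = √35605 ≈ 188.69)
c = -15406 (c = -16489 - (-56 - 1027) = -16489 - 1*(-1083) = -16489 + 1083 = -15406)
c - I = -15406 - √35605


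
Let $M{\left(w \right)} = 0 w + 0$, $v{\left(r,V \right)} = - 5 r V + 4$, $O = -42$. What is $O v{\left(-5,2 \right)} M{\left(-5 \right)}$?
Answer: $0$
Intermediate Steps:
$v{\left(r,V \right)} = 4 - 5 V r$ ($v{\left(r,V \right)} = - 5 V r + 4 = 4 - 5 V r$)
$M{\left(w \right)} = 0$ ($M{\left(w \right)} = 0 + 0 = 0$)
$O v{\left(-5,2 \right)} M{\left(-5 \right)} = - 42 \left(4 - 10 \left(-5\right)\right) 0 = - 42 \left(4 + 50\right) 0 = \left(-42\right) 54 \cdot 0 = \left(-2268\right) 0 = 0$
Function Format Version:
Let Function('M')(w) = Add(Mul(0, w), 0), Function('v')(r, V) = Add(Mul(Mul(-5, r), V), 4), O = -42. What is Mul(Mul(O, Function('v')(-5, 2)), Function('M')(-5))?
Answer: 0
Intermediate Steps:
Function('v')(r, V) = Add(4, Mul(-5, V, r)) (Function('v')(r, V) = Add(Mul(-5, V, r), 4) = Add(4, Mul(-5, V, r)))
Function('M')(w) = 0 (Function('M')(w) = Add(0, 0) = 0)
Mul(Mul(O, Function('v')(-5, 2)), Function('M')(-5)) = Mul(Mul(-42, Add(4, Mul(-5, 2, -5))), 0) = Mul(Mul(-42, Add(4, 50)), 0) = Mul(Mul(-42, 54), 0) = Mul(-2268, 0) = 0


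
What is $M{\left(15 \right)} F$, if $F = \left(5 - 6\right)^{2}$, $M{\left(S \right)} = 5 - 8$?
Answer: $-3$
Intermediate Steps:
$M{\left(S \right)} = -3$ ($M{\left(S \right)} = 5 - 8 = -3$)
$F = 1$ ($F = \left(-1\right)^{2} = 1$)
$M{\left(15 \right)} F = \left(-3\right) 1 = -3$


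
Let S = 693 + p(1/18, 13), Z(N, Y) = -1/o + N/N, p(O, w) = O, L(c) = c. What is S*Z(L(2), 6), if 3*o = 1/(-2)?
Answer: 87325/18 ≈ 4851.4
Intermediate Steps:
o = -⅙ (o = (⅓)/(-2) = (⅓)*(-½) = -⅙ ≈ -0.16667)
Z(N, Y) = 7 (Z(N, Y) = -1/(-⅙) + N/N = -1*(-6) + 1 = 6 + 1 = 7)
S = 12475/18 (S = 693 + 1/18 = 12475/18 ≈ 693.06)
S*Z(L(2), 6) = (12475/18)*7 = 87325/18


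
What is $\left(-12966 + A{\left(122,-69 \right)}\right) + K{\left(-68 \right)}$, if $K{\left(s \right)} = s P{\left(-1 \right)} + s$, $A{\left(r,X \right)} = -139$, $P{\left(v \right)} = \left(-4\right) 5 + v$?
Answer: $-11745$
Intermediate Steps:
$P{\left(v \right)} = -20 + v$
$K{\left(s \right)} = - 20 s$ ($K{\left(s \right)} = s \left(-20 - 1\right) + s = s \left(-21\right) + s = - 21 s + s = - 20 s$)
$\left(-12966 + A{\left(122,-69 \right)}\right) + K{\left(-68 \right)} = \left(-12966 - 139\right) - -1360 = -13105 + 1360 = -11745$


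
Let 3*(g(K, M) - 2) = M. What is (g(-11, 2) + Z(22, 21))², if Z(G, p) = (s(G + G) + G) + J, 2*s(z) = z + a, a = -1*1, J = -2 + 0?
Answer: 70225/36 ≈ 1950.7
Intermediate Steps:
g(K, M) = 2 + M/3
J = -2
a = -1
s(z) = -½ + z/2 (s(z) = (z - 1)/2 = (-1 + z)/2 = -½ + z/2)
Z(G, p) = -5/2 + 2*G (Z(G, p) = ((-½ + (G + G)/2) + G) - 2 = ((-½ + (2*G)/2) + G) - 2 = ((-½ + G) + G) - 2 = (-½ + 2*G) - 2 = -5/2 + 2*G)
(g(-11, 2) + Z(22, 21))² = ((2 + (⅓)*2) + (-5/2 + 2*22))² = ((2 + ⅔) + (-5/2 + 44))² = (8/3 + 83/2)² = (265/6)² = 70225/36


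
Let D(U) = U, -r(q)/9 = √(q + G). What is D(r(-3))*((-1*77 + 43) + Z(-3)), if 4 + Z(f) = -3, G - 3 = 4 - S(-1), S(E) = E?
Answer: 369*√5 ≈ 825.11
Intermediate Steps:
G = 8 (G = 3 + (4 - 1*(-1)) = 3 + (4 + 1) = 3 + 5 = 8)
Z(f) = -7 (Z(f) = -4 - 3 = -7)
r(q) = -9*√(8 + q) (r(q) = -9*√(q + 8) = -9*√(8 + q))
D(r(-3))*((-1*77 + 43) + Z(-3)) = (-9*√(8 - 3))*((-1*77 + 43) - 7) = (-9*√5)*((-77 + 43) - 7) = (-9*√5)*(-34 - 7) = -9*√5*(-41) = 369*√5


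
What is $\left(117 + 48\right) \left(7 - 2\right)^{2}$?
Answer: $4125$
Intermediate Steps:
$\left(117 + 48\right) \left(7 - 2\right)^{2} = 165 \cdot 5^{2} = 165 \cdot 25 = 4125$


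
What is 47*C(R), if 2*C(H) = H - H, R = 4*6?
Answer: 0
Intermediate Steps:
R = 24
C(H) = 0 (C(H) = (H - H)/2 = (½)*0 = 0)
47*C(R) = 47*0 = 0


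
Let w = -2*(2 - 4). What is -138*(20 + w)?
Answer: -3312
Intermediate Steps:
w = 4 (w = -2*(-2) = 4)
-138*(20 + w) = -138*(20 + 4) = -138*24 = -3312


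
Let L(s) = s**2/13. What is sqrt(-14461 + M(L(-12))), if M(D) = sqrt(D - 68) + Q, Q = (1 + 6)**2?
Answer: sqrt(-2435628 + 26*I*sqrt(2405))/13 ≈ 0.031423 + 120.05*I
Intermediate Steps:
Q = 49 (Q = 7**2 = 49)
L(s) = s**2/13
M(D) = 49 + sqrt(-68 + D) (M(D) = sqrt(D - 68) + 49 = sqrt(-68 + D) + 49 = 49 + sqrt(-68 + D))
sqrt(-14461 + M(L(-12))) = sqrt(-14461 + (49 + sqrt(-68 + (1/13)*(-12)**2))) = sqrt(-14461 + (49 + sqrt(-68 + (1/13)*144))) = sqrt(-14461 + (49 + sqrt(-68 + 144/13))) = sqrt(-14461 + (49 + sqrt(-740/13))) = sqrt(-14461 + (49 + 2*I*sqrt(2405)/13)) = sqrt(-14412 + 2*I*sqrt(2405)/13)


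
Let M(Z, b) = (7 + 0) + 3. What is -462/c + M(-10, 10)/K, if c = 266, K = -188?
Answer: -3197/1786 ≈ -1.7900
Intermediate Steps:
M(Z, b) = 10 (M(Z, b) = 7 + 3 = 10)
-462/c + M(-10, 10)/K = -462/266 + 10/(-188) = -462*1/266 + 10*(-1/188) = -33/19 - 5/94 = -3197/1786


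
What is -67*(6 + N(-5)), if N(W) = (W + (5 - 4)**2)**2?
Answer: -1474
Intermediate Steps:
N(W) = (1 + W)**2 (N(W) = (W + 1**2)**2 = (W + 1)**2 = (1 + W)**2)
-67*(6 + N(-5)) = -67*(6 + (1 - 5)**2) = -67*(6 + (-4)**2) = -67*(6 + 16) = -67*22 = -1474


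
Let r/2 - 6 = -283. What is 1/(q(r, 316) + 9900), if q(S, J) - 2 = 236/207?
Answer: 207/2049950 ≈ 0.00010098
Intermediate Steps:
r = -554 (r = 12 + 2*(-283) = 12 - 566 = -554)
q(S, J) = 650/207 (q(S, J) = 2 + 236/207 = 650/207)
1/(q(r, 316) + 9900) = 1/(650/207 + 9900) = 1/(2049950/207) = 207/2049950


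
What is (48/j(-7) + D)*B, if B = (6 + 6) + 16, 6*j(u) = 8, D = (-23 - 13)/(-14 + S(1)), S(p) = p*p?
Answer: 14112/13 ≈ 1085.5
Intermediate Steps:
S(p) = p²
D = 36/13 (D = (-23 - 13)/(-14 + 1²) = -36/(-14 + 1) = -36/(-13) = -36*(-1/13) = 36/13 ≈ 2.7692)
j(u) = 4/3 (j(u) = (⅙)*8 = 4/3)
B = 28 (B = 12 + 16 = 28)
(48/j(-7) + D)*B = (48/(4/3) + 36/13)*28 = (48*(¾) + 36/13)*28 = (36 + 36/13)*28 = (504/13)*28 = 14112/13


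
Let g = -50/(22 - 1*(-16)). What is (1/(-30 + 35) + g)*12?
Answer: -1272/95 ≈ -13.389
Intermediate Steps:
g = -25/19 (g = -50/(22 + 16) = -50/38 = -50*1/38 = -25/19 ≈ -1.3158)
(1/(-30 + 35) + g)*12 = (1/(-30 + 35) - 25/19)*12 = (1/5 - 25/19)*12 = (⅕ - 25/19)*12 = -106/95*12 = -1272/95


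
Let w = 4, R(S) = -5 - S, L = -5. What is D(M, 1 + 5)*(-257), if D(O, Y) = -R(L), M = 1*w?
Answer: 0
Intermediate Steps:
M = 4 (M = 1*4 = 4)
D(O, Y) = 0 (D(O, Y) = -(-5 - 1*(-5)) = -(-5 + 5) = -1*0 = 0)
D(M, 1 + 5)*(-257) = 0*(-257) = 0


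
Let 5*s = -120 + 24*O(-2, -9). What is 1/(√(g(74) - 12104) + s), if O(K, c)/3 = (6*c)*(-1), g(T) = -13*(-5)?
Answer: 6280/4832933 - 25*I*√12039/14498799 ≈ 0.0012994 - 0.00018919*I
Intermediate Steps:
g(T) = 65
O(K, c) = -18*c (O(K, c) = 3*((6*c)*(-1)) = 3*(-6*c) = -18*c)
s = 3768/5 (s = (-120 + 24*(-18*(-9)))/5 = (-120 + 24*162)/5 = (-120 + 3888)/5 = (⅕)*3768 = 3768/5 ≈ 753.60)
1/(√(g(74) - 12104) + s) = 1/(√(65 - 12104) + 3768/5) = 1/(√(-12039) + 3768/5) = 1/(I*√12039 + 3768/5) = 1/(3768/5 + I*√12039)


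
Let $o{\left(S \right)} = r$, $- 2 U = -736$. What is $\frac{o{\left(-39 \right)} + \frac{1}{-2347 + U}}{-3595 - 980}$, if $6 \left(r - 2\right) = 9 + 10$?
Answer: $- \frac{61343}{54323550} \approx -0.0011292$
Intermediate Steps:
$U = 368$ ($U = \left(- \frac{1}{2}\right) \left(-736\right) = 368$)
$r = \frac{31}{6}$ ($r = 2 + \frac{9 + 10}{6} = 2 + \frac{1}{6} \cdot 19 = 2 + \frac{19}{6} = \frac{31}{6} \approx 5.1667$)
$o{\left(S \right)} = \frac{31}{6}$
$\frac{o{\left(-39 \right)} + \frac{1}{-2347 + U}}{-3595 - 980} = \frac{\frac{31}{6} + \frac{1}{-2347 + 368}}{-3595 - 980} = \frac{\frac{31}{6} + \frac{1}{-1979}}{-3595 - 980} = \frac{\frac{31}{6} - \frac{1}{1979}}{-4575} = \frac{61343}{11874} \left(- \frac{1}{4575}\right) = - \frac{61343}{54323550}$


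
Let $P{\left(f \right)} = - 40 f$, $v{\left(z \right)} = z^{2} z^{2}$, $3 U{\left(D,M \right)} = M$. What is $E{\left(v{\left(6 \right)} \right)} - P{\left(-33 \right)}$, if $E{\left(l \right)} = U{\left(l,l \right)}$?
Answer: $-888$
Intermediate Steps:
$U{\left(D,M \right)} = \frac{M}{3}$
$v{\left(z \right)} = z^{4}$
$E{\left(l \right)} = \frac{l}{3}$
$E{\left(v{\left(6 \right)} \right)} - P{\left(-33 \right)} = \frac{6^{4}}{3} - \left(-40\right) \left(-33\right) = \frac{1}{3} \cdot 1296 - 1320 = 432 - 1320 = -888$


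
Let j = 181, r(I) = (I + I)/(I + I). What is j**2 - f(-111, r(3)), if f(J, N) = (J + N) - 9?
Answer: 32880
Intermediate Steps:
r(I) = 1 (r(I) = (2*I)/((2*I)) = (2*I)*(1/(2*I)) = 1)
f(J, N) = -9 + J + N
j**2 - f(-111, r(3)) = 181**2 - (-9 - 111 + 1) = 32761 - 1*(-119) = 32761 + 119 = 32880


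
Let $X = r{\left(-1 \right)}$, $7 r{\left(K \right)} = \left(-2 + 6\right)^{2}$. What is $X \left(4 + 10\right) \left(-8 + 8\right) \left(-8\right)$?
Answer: $0$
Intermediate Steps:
$r{\left(K \right)} = \frac{16}{7}$ ($r{\left(K \right)} = \frac{\left(-2 + 6\right)^{2}}{7} = \frac{4^{2}}{7} = \frac{1}{7} \cdot 16 = \frac{16}{7}$)
$X = \frac{16}{7} \approx 2.2857$
$X \left(4 + 10\right) \left(-8 + 8\right) \left(-8\right) = \frac{16 \left(4 + 10\right) \left(-8 + 8\right)}{7} \left(-8\right) = \frac{16 \cdot 14 \cdot 0}{7} \left(-8\right) = \frac{16}{7} \cdot 0 \left(-8\right) = 0 \left(-8\right) = 0$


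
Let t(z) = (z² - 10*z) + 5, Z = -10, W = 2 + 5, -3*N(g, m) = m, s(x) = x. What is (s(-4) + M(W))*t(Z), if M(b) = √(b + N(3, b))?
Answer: -820 + 205*√42/3 ≈ -377.15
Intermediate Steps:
N(g, m) = -m/3
W = 7
M(b) = √6*√b/3 (M(b) = √(b - b/3) = √(2*b/3) = √6*√b/3)
t(z) = 5 + z² - 10*z
(s(-4) + M(W))*t(Z) = (-4 + √6*√7/3)*(5 + (-10)² - 10*(-10)) = (-4 + √42/3)*(5 + 100 + 100) = (-4 + √42/3)*205 = -820 + 205*√42/3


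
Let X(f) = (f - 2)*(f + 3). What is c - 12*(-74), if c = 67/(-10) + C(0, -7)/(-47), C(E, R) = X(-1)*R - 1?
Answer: 413801/470 ≈ 880.43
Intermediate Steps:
X(f) = (-2 + f)*(3 + f)
C(E, R) = -1 - 6*R (C(E, R) = (-6 - 1 + (-1)**2)*R - 1 = (-6 - 1 + 1)*R - 1 = -6*R - 1 = -1 - 6*R)
c = -3559/470 (c = 67/(-10) + (-1 - 6*(-7))/(-47) = 67*(-1/10) + (-1 + 42)*(-1/47) = -67/10 + 41*(-1/47) = -67/10 - 41/47 = -3559/470 ≈ -7.5723)
c - 12*(-74) = -3559/470 - 12*(-74) = -3559/470 + 888 = 413801/470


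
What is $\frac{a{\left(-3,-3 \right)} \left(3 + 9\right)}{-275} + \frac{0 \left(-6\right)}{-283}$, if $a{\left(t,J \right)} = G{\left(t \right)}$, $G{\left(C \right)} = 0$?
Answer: $0$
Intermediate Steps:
$a{\left(t,J \right)} = 0$
$\frac{a{\left(-3,-3 \right)} \left(3 + 9\right)}{-275} + \frac{0 \left(-6\right)}{-283} = \frac{0 \left(3 + 9\right)}{-275} + \frac{0 \left(-6\right)}{-283} = 0 \cdot 12 \left(- \frac{1}{275}\right) + 0 \left(- \frac{1}{283}\right) = 0 \left(- \frac{1}{275}\right) + 0 = 0 + 0 = 0$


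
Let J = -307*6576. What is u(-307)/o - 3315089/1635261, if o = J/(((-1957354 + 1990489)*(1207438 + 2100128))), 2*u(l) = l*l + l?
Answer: -4570068965039935799/1792246056 ≈ -2.5499e+9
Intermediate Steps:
J = -2018832
u(l) = l/2 + l²/2 (u(l) = (l*l + l)/2 = (l² + l)/2 = (l + l²)/2 = l/2 + l²/2)
o = -336472/18266033235 (o = -2018832*1/((-1957354 + 1990489)*(1207438 + 2100128)) = -2018832/(33135*3307566) = -2018832/109596199410 = -2018832*1/109596199410 = -336472/18266033235 ≈ -1.8421e-5)
u(-307)/o - 3315089/1635261 = ((½)*(-307)*(1 - 307))/(-336472/18266033235) - 3315089/1635261 = ((½)*(-307)*(-306))*(-18266033235/336472) - 3315089*1/1635261 = 46971*(-18266033235/336472) - 3315089/1635261 = -2794703084955/1096 - 3315089/1635261 = -4570068965039935799/1792246056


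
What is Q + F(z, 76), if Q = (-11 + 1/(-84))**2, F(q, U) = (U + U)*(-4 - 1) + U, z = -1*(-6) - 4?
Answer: -3970679/7056 ≈ -562.74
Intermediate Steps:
z = 2 (z = 6 - 4 = 2)
F(q, U) = -9*U (F(q, U) = (2*U)*(-5) + U = -10*U + U = -9*U)
Q = 855625/7056 (Q = (-11 - 1/84)**2 = (-925/84)**2 = 855625/7056 ≈ 121.26)
Q + F(z, 76) = 855625/7056 - 9*76 = 855625/7056 - 684 = -3970679/7056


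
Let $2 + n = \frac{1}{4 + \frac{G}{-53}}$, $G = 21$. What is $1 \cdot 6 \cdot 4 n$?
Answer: $- \frac{7896}{191} \approx -41.34$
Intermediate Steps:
$n = - \frac{329}{191}$ ($n = -2 + \frac{1}{4 + \frac{21}{-53}} = -2 + \frac{1}{4 + 21 \left(- \frac{1}{53}\right)} = -2 + \frac{1}{4 - \frac{21}{53}} = -2 + \frac{1}{\frac{191}{53}} = -2 + \frac{53}{191} = - \frac{329}{191} \approx -1.7225$)
$1 \cdot 6 \cdot 4 n = 1 \cdot 6 \cdot 4 \left(- \frac{329}{191}\right) = 6 \cdot 4 \left(- \frac{329}{191}\right) = 24 \left(- \frac{329}{191}\right) = - \frac{7896}{191}$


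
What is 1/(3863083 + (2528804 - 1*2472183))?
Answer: 1/3919704 ≈ 2.5512e-7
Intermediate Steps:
1/(3863083 + (2528804 - 1*2472183)) = 1/(3863083 + (2528804 - 2472183)) = 1/(3863083 + 56621) = 1/3919704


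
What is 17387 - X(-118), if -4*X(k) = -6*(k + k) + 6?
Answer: 35485/2 ≈ 17743.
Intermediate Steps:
X(k) = -3/2 + 3*k (X(k) = -(-6*(k + k) + 6)/4 = -(-12*k + 6)/4 = -(6 - 12*k)/4 = -3/2 + 3*k)
17387 - X(-118) = 17387 - (-3/2 + 3*(-118)) = 17387 - (-3/2 - 354) = 17387 - 1*(-711/2) = 17387 + 711/2 = 35485/2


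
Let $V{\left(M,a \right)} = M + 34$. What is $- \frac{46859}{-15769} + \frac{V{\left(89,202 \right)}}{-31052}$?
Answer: $\frac{1453126081}{489658988} \approx 2.9676$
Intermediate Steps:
$V{\left(M,a \right)} = 34 + M$
$- \frac{46859}{-15769} + \frac{V{\left(89,202 \right)}}{-31052} = - \frac{46859}{-15769} + \frac{34 + 89}{-31052} = \left(-46859\right) \left(- \frac{1}{15769}\right) + 123 \left(- \frac{1}{31052}\right) = \frac{46859}{15769} - \frac{123}{31052} = \frac{1453126081}{489658988}$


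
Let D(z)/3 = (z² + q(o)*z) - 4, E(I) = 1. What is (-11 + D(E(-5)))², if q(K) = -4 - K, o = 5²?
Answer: 11449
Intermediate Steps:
o = 25
D(z) = -12 - 87*z + 3*z² (D(z) = 3*((z² + (-4 - 1*25)*z) - 4) = 3*((z² + (-4 - 25)*z) - 4) = 3*((z² - 29*z) - 4) = 3*(-4 + z² - 29*z) = -12 - 87*z + 3*z²)
(-11 + D(E(-5)))² = (-11 + (-12 - 87*1 + 3*1²))² = (-11 + (-12 - 87 + 3*1))² = (-11 + (-12 - 87 + 3))² = (-11 - 96)² = (-107)² = 11449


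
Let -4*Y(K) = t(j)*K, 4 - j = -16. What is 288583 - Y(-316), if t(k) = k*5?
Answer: 280683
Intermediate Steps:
j = 20 (j = 4 - 1*(-16) = 4 + 16 = 20)
t(k) = 5*k
Y(K) = -25*K (Y(K) = -5*20*K/4 = -25*K)
288583 - Y(-316) = 288583 - (-25)*(-316) = 288583 - 1*7900 = 288583 - 7900 = 280683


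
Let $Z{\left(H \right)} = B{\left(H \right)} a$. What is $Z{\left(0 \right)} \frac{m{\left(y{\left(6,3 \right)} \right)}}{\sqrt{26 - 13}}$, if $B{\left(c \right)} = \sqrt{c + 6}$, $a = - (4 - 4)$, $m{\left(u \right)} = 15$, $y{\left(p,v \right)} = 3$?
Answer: $0$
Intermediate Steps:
$a = 0$ ($a = \left(-1\right) 0 = 0$)
$B{\left(c \right)} = \sqrt{6 + c}$
$Z{\left(H \right)} = 0$ ($Z{\left(H \right)} = \sqrt{6 + H} 0 = 0$)
$Z{\left(0 \right)} \frac{m{\left(y{\left(6,3 \right)} \right)}}{\sqrt{26 - 13}} = 0 \frac{15}{\sqrt{26 - 13}} = 0 \frac{15}{\sqrt{13}} = 0 \cdot 15 \frac{\sqrt{13}}{13} = 0 \frac{15 \sqrt{13}}{13} = 0$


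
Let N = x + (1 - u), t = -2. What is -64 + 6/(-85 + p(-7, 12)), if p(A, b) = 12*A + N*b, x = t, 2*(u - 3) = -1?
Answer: -13510/211 ≈ -64.028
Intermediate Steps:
u = 5/2 (u = 3 + (½)*(-1) = 3 - ½ = 5/2 ≈ 2.5000)
x = -2
N = -7/2 (N = -2 + (1 - 1*5/2) = -2 + (1 - 5/2) = -2 - 3/2 = -7/2 ≈ -3.5000)
p(A, b) = 12*A - 7*b/2
-64 + 6/(-85 + p(-7, 12)) = -64 + 6/(-85 + (12*(-7) - 7/2*12)) = -64 + 6/(-85 + (-84 - 42)) = -64 + 6/(-85 - 126) = -64 + 6/(-211) = -64 - 1/211*6 = -64 - 6/211 = -13510/211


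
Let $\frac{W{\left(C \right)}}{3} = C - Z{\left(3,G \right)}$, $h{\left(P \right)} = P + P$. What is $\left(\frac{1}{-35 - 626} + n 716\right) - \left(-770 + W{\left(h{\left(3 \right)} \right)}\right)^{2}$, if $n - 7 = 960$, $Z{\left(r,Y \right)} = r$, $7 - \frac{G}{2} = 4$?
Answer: $\frac{74858910}{661} \approx 1.1325 \cdot 10^{5}$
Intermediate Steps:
$G = 6$ ($G = 14 - 8 = 6$)
$n = 967$ ($n = 7 + 960 = 967$)
$h{\left(P \right)} = 2 P$
$W{\left(C \right)} = -9 + 3 C$ ($W{\left(C \right)} = 3 \left(C - 3\right) = 3 \left(-3 + C\right) = -9 + 3 C$)
$\left(\frac{1}{-35 - 626} + n 716\right) - \left(-770 + W{\left(h{\left(3 \right)} \right)}\right)^{2} = \left(\frac{1}{-35 - 626} + 967 \cdot 716\right) - \left(-770 - \left(9 - 3 \cdot 2 \cdot 3\right)\right)^{2} = \left(\frac{1}{-661} + 692372\right) - \left(-770 + \left(-9 + 3 \cdot 6\right)\right)^{2} = \left(- \frac{1}{661} + 692372\right) - \left(-770 + \left(-9 + 18\right)\right)^{2} = \frac{457657891}{661} - \left(-770 + 9\right)^{2} = \frac{457657891}{661} - \left(-761\right)^{2} = \frac{457657891}{661} - 579121 = \frac{74858910}{661}$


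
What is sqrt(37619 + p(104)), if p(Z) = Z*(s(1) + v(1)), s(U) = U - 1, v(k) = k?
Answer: sqrt(37723) ≈ 194.22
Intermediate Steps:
s(U) = -1 + U
p(Z) = Z (p(Z) = Z*((-1 + 1) + 1) = Z*(0 + 1) = Z*1 = Z)
sqrt(37619 + p(104)) = sqrt(37619 + 104) = sqrt(37723)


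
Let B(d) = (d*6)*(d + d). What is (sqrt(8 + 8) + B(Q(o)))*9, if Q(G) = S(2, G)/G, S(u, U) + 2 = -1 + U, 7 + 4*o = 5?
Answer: 5328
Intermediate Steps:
o = -1/2 (o = -7/4 + (1/4)*5 = -7/4 + 5/4 = -1/2 ≈ -0.50000)
S(u, U) = -3 + U (S(u, U) = -2 + (-1 + U) = -3 + U)
Q(G) = (-3 + G)/G
B(d) = 12*d**2 (B(d) = (6*d)*(2*d) = 12*d**2)
(sqrt(8 + 8) + B(Q(o)))*9 = (sqrt(8 + 8) + 12*((-3 - 1/2)/(-1/2))**2)*9 = (sqrt(16) + 12*(-2*(-7/2))**2)*9 = (4 + 12*7**2)*9 = (4 + 12*49)*9 = (4 + 588)*9 = 592*9 = 5328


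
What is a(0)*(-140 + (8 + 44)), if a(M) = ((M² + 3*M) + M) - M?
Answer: 0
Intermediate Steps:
a(M) = M² + 3*M (a(M) = (M² + 4*M) - M = M² + 3*M)
a(0)*(-140 + (8 + 44)) = (0*(3 + 0))*(-140 + (8 + 44)) = (0*3)*(-140 + 52) = 0*(-88) = 0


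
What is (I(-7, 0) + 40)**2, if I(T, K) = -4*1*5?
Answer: 400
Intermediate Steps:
I(T, K) = -20 (I(T, K) = -4*5 = -20)
(I(-7, 0) + 40)**2 = (-20 + 40)**2 = 20**2 = 400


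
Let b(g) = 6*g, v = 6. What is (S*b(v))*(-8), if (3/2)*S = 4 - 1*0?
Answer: -768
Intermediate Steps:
S = 8/3 (S = 2*(4 - 1*0)/3 = 2*(4 + 0)/3 = (⅔)*4 = 8/3 ≈ 2.6667)
(S*b(v))*(-8) = (8*(6*6)/3)*(-8) = ((8/3)*36)*(-8) = 96*(-8) = -768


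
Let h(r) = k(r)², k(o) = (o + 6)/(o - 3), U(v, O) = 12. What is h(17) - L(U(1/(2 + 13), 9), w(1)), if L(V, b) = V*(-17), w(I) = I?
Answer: 40513/196 ≈ 206.70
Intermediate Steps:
k(o) = (6 + o)/(-3 + o)
h(r) = (6 + r)²/(-3 + r)² (h(r) = ((6 + r)/(-3 + r))² = (6 + r)²/(-3 + r)²)
L(V, b) = -17*V
h(17) - L(U(1/(2 + 13), 9), w(1)) = (6 + 17)²/(-3 + 17)² - (-17)*12 = 23²/14² - 1*(-204) = (1/196)*529 + 204 = 529/196 + 204 = 40513/196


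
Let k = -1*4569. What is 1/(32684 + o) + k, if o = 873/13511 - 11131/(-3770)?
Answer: -7607207980869569/1664961267631 ≈ -4569.0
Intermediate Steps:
o = 153682151/50936470 (o = 873*(1/13511) - 11131*(-1/3770) = 873/13511 + 11131/3770 = 153682151/50936470 ≈ 3.0171)
k = -4569
1/(32684 + o) + k = 1/(32684 + 153682151/50936470) - 4569 = 1/(1664961267631/50936470) - 4569 = 50936470/1664961267631 - 4569 = -7607207980869569/1664961267631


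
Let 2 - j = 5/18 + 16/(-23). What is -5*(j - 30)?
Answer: 57095/414 ≈ 137.91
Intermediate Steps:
j = 1001/414 (j = 2 - (5/18 + 16/(-23)) = 2 - (5*(1/18) + 16*(-1/23)) = 2 - (5/18 - 16/23) = 2 - 1*(-173/414) = 2 + 173/414 = 1001/414 ≈ 2.4179)
-5*(j - 30) = -5*(1001/414 - 30) = -5*(-11419/414) = 57095/414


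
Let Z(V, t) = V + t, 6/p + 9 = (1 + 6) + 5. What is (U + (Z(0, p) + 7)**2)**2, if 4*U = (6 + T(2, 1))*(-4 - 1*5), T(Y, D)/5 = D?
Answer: 50625/16 ≈ 3164.1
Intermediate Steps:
T(Y, D) = 5*D
p = 2 (p = 6/(-9 + ((1 + 6) + 5)) = 6/(-9 + (7 + 5)) = 6/(-9 + 12) = 6/3 = 6*(1/3) = 2)
U = -99/4 (U = ((6 + 5*1)*(-4 - 1*5))/4 = ((6 + 5)*(-4 - 5))/4 = (11*(-9))/4 = (1/4)*(-99) = -99/4 ≈ -24.750)
(U + (Z(0, p) + 7)**2)**2 = (-99/4 + ((0 + 2) + 7)**2)**2 = (-99/4 + (2 + 7)**2)**2 = (-99/4 + 9**2)**2 = (-99/4 + 81)**2 = (225/4)**2 = 50625/16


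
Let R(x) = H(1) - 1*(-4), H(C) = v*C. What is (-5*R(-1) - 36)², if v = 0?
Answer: 3136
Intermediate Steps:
H(C) = 0 (H(C) = 0*C = 0)
R(x) = 4 (R(x) = 0 - 1*(-4) = 0 + 4 = 4)
(-5*R(-1) - 36)² = (-5*4 - 36)² = (-20 - 36)² = (-56)² = 3136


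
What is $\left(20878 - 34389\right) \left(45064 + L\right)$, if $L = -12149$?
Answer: $-444714565$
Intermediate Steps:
$\left(20878 - 34389\right) \left(45064 + L\right) = \left(20878 - 34389\right) \left(45064 - 12149\right) = \left(-13511\right) 32915 = -444714565$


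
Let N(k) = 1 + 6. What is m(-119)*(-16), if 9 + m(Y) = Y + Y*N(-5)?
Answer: 15376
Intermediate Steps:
N(k) = 7
m(Y) = -9 + 8*Y (m(Y) = -9 + (Y + Y*7) = -9 + (Y + 7*Y) = -9 + 8*Y)
m(-119)*(-16) = (-9 + 8*(-119))*(-16) = (-9 - 952)*(-16) = -961*(-16) = 15376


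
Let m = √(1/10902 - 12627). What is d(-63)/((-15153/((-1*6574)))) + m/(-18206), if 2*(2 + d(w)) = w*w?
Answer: 13032955/15153 - I*√1500764446806/198481812 ≈ 860.09 - 0.0061721*I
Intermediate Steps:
d(w) = -2 + w²/2 (d(w) = -2 + (w*w)/2 = -2 + w²/2)
m = I*√1500764446806/10902 (m = √(1/10902 - 12627) = √(-137659553/10902) = I*√1500764446806/10902 ≈ 112.37*I)
d(-63)/((-15153/((-1*6574)))) + m/(-18206) = (-2 + (½)*(-63)²)/((-15153/((-1*6574)))) + (I*√1500764446806/10902)/(-18206) = (-2 + (½)*3969)/((-15153/(-6574))) + (I*√1500764446806/10902)*(-1/18206) = (-2 + 3969/2)/((-15153*(-1/6574))) - I*√1500764446806/198481812 = 3965/(2*(15153/6574)) - I*√1500764446806/198481812 = (3965/2)*(6574/15153) - I*√1500764446806/198481812 = 13032955/15153 - I*√1500764446806/198481812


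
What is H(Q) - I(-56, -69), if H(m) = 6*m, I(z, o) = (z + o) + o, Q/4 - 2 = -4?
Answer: 146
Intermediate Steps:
Q = -8 (Q = 8 + 4*(-4) = 8 - 16 = -8)
I(z, o) = z + 2*o (I(z, o) = (o + z) + o = z + 2*o)
H(Q) - I(-56, -69) = 6*(-8) - (-56 + 2*(-69)) = -48 - (-56 - 138) = -48 - 1*(-194) = -48 + 194 = 146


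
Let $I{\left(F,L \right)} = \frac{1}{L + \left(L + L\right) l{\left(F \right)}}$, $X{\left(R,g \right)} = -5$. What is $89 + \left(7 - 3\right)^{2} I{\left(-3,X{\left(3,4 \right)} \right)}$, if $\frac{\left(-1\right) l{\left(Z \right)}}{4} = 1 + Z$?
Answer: $\frac{7549}{85} \approx 88.812$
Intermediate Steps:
$l{\left(Z \right)} = -4 - 4 Z$ ($l{\left(Z \right)} = - 4 \left(1 + Z\right) = -4 - 4 Z$)
$I{\left(F,L \right)} = \frac{1}{L + 2 L \left(-4 - 4 F\right)}$ ($I{\left(F,L \right)} = \frac{1}{L + \left(L + L\right) \left(-4 - 4 F\right)} = \frac{1}{L + 2 L \left(-4 - 4 F\right)}$)
$89 + \left(7 - 3\right)^{2} I{\left(-3,X{\left(3,4 \right)} \right)} = 89 + \left(7 - 3\right)^{2} \left(- \frac{1}{\left(-5\right) \left(7 + 8 \left(-3\right)\right)}\right) = 89 + 4^{2} \left(\left(-1\right) \left(- \frac{1}{5}\right) \frac{1}{7 - 24}\right) = 89 + 16 \left(\left(-1\right) \left(- \frac{1}{5}\right) \frac{1}{-17}\right) = 89 + 16 \left(\left(-1\right) \left(- \frac{1}{5}\right) \left(- \frac{1}{17}\right)\right) = 89 + 16 \left(- \frac{1}{85}\right) = 89 - \frac{16}{85} = \frac{7549}{85}$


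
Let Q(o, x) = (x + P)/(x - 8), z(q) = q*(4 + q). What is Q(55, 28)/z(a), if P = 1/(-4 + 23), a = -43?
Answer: 41/49020 ≈ 0.00083639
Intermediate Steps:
P = 1/19 ≈ 0.052632
Q(o, x) = (1/19 + x)/(-8 + x) (Q(o, x) = (x + 1/19)/(x - 8) = (1/19 + x)/(-8 + x))
Q(55, 28)/z(a) = ((1/19 + 28)/(-8 + 28))/((-43*(4 - 43))) = ((533/19)/20)/((-43*(-39))) = ((1/20)*(533/19))/1677 = (533/380)*(1/1677) = 41/49020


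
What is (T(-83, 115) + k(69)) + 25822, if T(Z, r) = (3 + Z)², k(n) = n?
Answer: 32291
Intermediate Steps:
(T(-83, 115) + k(69)) + 25822 = ((3 - 83)² + 69) + 25822 = ((-80)² + 69) + 25822 = (6400 + 69) + 25822 = 6469 + 25822 = 32291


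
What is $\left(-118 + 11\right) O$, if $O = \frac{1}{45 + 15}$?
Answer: $- \frac{107}{60} \approx -1.7833$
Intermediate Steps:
$O = \frac{1}{60} \approx 0.016667$
$\left(-118 + 11\right) O = \left(-118 + 11\right) \frac{1}{60} = \left(-107\right) \frac{1}{60} = - \frac{107}{60}$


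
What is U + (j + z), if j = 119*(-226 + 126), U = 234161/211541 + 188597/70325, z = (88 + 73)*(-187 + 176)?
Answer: -203321919928273/14876620825 ≈ -13667.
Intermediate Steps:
z = -1771 (z = 161*(-11) = -1771)
U = 56363370302/14876620825 (U = 234161*(1/211541) + 188597*(1/70325) = 234161/211541 + 188597/70325 = 56363370302/14876620825 ≈ 3.7887)
j = -11900 (j = 119*(-100) = -11900)
U + (j + z) = 56363370302/14876620825 + (-11900 - 1771) = 56363370302/14876620825 - 13671 = -203321919928273/14876620825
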